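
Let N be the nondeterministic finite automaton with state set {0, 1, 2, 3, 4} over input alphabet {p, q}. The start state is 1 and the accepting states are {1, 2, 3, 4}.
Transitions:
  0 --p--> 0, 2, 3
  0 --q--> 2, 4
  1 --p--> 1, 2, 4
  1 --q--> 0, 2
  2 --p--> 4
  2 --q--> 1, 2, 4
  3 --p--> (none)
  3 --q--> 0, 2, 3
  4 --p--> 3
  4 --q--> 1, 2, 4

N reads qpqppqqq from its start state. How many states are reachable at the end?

Start: {1}
read q: {0, 2}
read p: {0, 2, 3, 4}
read q: {0, 1, 2, 3, 4}
read p: {0, 1, 2, 3, 4}
read p: {0, 1, 2, 3, 4}
read q: {0, 1, 2, 3, 4}
read q: {0, 1, 2, 3, 4}
read q: {0, 1, 2, 3, 4}
Final reachable set {0, 1, 2, 3, 4} has 5 states.

5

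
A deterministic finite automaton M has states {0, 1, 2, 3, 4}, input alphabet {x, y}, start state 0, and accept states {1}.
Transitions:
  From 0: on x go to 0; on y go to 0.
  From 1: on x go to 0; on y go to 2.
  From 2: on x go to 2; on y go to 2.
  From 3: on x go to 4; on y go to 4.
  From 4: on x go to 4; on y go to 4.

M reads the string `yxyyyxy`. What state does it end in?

0

0 --y--> 0
0 --x--> 0
0 --y--> 0
0 --y--> 0
0 --y--> 0
0 --x--> 0
0 --y--> 0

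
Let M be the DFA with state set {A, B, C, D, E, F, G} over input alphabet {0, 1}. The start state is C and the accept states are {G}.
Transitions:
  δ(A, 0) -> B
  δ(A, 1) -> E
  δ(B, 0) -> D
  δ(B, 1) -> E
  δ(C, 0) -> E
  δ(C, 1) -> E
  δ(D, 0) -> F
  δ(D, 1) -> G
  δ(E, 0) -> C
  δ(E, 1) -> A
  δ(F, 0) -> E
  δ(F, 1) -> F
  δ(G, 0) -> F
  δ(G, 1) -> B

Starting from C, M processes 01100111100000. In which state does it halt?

C --0--> E
E --1--> A
A --1--> E
E --0--> C
C --0--> E
E --1--> A
A --1--> E
E --1--> A
A --1--> E
E --0--> C
C --0--> E
E --0--> C
C --0--> E
E --0--> C

C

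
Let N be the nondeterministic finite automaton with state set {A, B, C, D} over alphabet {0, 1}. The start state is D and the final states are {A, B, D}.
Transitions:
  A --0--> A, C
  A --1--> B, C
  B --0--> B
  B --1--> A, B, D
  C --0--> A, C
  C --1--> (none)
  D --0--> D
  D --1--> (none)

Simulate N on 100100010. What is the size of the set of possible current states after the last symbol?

0

Start: {D}
read 1: {}
The reachable set is empty and stays empty for the remaining 8 symbols.
Final reachable set {} has 0 states.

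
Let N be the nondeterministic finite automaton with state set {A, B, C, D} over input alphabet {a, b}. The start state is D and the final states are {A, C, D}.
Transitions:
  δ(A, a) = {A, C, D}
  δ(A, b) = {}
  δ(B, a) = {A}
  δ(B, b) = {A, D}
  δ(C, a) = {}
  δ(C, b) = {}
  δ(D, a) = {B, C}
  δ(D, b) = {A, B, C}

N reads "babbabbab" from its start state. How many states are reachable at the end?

4

Start: {D}
read b: {A, B, C}
read a: {A, C, D}
read b: {A, B, C}
read b: {A, D}
read a: {A, B, C, D}
read b: {A, B, C, D}
read b: {A, B, C, D}
read a: {A, B, C, D}
read b: {A, B, C, D}
Final reachable set {A, B, C, D} has 4 states.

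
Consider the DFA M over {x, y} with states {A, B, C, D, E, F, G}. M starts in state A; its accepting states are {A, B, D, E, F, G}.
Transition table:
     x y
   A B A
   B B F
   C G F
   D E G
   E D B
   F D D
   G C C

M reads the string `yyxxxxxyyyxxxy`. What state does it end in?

A --y--> A
A --y--> A
A --x--> B
B --x--> B
B --x--> B
B --x--> B
B --x--> B
B --y--> F
F --y--> D
D --y--> G
G --x--> C
C --x--> G
G --x--> C
C --y--> F

F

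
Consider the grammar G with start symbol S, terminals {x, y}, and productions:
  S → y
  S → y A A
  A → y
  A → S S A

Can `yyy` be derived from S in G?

yes

S ⇒ yAA ⇒ yyA ⇒ yyy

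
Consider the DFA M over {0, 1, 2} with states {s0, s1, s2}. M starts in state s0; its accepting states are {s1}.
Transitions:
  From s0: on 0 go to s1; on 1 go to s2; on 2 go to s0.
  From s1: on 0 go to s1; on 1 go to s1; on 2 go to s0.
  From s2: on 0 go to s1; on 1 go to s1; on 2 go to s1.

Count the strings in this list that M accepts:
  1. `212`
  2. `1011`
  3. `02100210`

`212`: accepted
`1011`: accepted
`02100210`: accepted

3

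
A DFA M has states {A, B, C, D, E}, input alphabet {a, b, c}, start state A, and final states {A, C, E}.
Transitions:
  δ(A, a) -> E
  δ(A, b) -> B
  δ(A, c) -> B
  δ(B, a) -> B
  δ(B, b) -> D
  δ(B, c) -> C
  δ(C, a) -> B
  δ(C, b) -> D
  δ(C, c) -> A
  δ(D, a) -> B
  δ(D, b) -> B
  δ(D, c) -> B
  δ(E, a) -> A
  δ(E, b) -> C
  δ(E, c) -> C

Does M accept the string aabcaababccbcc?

A --a--> E
E --a--> A
A --b--> B
B --c--> C
C --a--> B
B --a--> B
B --b--> D
D --a--> B
B --b--> D
D --c--> B
B --c--> C
C --b--> D
D --c--> B
B --c--> C
End in state C, which is an accepting state.

accepted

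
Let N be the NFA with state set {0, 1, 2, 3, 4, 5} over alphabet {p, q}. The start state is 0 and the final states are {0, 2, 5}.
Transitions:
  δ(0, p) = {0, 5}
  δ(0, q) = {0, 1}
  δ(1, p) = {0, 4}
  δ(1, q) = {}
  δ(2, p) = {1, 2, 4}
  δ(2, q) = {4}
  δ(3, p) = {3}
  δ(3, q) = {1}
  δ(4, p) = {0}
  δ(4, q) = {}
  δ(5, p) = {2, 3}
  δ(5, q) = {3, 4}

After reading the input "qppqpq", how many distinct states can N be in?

Start: {0}
read q: {0, 1}
read p: {0, 4, 5}
read p: {0, 2, 3, 5}
read q: {0, 1, 3, 4}
read p: {0, 3, 4, 5}
read q: {0, 1, 3, 4}
Final reachable set {0, 1, 3, 4} has 4 states.

4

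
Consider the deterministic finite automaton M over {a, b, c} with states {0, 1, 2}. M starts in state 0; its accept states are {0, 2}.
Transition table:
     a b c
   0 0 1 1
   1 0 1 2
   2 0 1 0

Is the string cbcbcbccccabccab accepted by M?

rejected

0 --c--> 1
1 --b--> 1
1 --c--> 2
2 --b--> 1
1 --c--> 2
2 --b--> 1
1 --c--> 2
2 --c--> 0
0 --c--> 1
1 --c--> 2
2 --a--> 0
0 --b--> 1
1 --c--> 2
2 --c--> 0
0 --a--> 0
0 --b--> 1
End in state 1, which is not an accepting state.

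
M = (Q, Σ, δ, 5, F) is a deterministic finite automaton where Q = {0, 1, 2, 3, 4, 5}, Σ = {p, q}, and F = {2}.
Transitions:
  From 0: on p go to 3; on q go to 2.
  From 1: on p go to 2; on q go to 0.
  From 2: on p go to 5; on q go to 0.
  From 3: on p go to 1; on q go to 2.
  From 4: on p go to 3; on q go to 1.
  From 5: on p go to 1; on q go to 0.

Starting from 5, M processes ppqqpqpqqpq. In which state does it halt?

2

5 --p--> 1
1 --p--> 2
2 --q--> 0
0 --q--> 2
2 --p--> 5
5 --q--> 0
0 --p--> 3
3 --q--> 2
2 --q--> 0
0 --p--> 3
3 --q--> 2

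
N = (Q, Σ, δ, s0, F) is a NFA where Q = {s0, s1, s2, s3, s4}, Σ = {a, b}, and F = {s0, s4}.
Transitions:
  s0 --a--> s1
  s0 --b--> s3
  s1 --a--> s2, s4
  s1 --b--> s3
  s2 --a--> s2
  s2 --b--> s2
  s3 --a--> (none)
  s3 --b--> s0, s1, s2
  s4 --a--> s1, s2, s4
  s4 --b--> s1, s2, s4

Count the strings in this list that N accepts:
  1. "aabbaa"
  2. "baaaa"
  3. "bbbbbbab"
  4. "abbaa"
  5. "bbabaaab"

4

"aabbaa": accepted
"baaaa": rejected
"bbbbbbab": accepted
"abbaa": accepted
"bbabaaab": accepted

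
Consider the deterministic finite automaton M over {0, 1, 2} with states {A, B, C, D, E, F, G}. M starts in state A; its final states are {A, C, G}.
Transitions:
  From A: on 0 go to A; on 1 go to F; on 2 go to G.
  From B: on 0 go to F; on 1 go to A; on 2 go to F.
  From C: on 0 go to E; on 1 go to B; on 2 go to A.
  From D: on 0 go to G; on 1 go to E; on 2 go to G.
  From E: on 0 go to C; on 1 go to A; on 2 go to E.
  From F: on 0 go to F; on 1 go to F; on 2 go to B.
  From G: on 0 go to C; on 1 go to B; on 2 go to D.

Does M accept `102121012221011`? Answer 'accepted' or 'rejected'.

A --1--> F
F --0--> F
F --2--> B
B --1--> A
A --2--> G
G --1--> B
B --0--> F
F --1--> F
F --2--> B
B --2--> F
F --2--> B
B --1--> A
A --0--> A
A --1--> F
F --1--> F
End in state F, which is not an accepting state.

rejected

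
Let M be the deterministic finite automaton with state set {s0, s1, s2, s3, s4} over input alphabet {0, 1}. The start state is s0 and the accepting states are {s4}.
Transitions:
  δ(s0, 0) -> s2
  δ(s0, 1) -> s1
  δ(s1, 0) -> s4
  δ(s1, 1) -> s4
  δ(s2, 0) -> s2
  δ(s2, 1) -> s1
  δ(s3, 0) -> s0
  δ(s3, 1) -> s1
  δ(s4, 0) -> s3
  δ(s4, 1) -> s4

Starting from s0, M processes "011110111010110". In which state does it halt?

s0 --0--> s2
s2 --1--> s1
s1 --1--> s4
s4 --1--> s4
s4 --1--> s4
s4 --0--> s3
s3 --1--> s1
s1 --1--> s4
s4 --1--> s4
s4 --0--> s3
s3 --1--> s1
s1 --0--> s4
s4 --1--> s4
s4 --1--> s4
s4 --0--> s3

s3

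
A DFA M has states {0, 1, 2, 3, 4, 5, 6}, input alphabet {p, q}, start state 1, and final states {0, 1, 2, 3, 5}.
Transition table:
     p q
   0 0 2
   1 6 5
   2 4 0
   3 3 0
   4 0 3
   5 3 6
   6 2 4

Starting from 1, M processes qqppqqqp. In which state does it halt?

1 --q--> 5
5 --q--> 6
6 --p--> 2
2 --p--> 4
4 --q--> 3
3 --q--> 0
0 --q--> 2
2 --p--> 4

4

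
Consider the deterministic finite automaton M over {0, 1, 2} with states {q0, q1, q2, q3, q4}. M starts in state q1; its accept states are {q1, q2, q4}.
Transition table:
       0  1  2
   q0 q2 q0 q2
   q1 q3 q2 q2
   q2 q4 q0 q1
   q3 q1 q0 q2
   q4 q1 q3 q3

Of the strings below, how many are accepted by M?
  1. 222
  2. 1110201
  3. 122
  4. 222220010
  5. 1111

3

222: accepted
1110201: rejected
122: accepted
222220010: accepted
1111: rejected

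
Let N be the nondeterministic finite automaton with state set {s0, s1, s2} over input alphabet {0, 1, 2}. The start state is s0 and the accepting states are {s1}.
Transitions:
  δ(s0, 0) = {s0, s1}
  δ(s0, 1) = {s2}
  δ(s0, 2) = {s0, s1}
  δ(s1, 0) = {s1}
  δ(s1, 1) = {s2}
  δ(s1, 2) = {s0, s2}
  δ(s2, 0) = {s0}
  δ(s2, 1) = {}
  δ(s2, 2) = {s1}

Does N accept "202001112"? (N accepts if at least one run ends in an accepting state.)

rejected

Start: {s0}
read 2: {s0, s1}
read 0: {s0, s1}
read 2: {s0, s1, s2}
read 0: {s0, s1}
read 0: {s0, s1}
read 1: {s2}
read 1: {}
The reachable set is empty and stays empty for the remaining 2 symbols.
Reachable ∩ accepting = {} — empty.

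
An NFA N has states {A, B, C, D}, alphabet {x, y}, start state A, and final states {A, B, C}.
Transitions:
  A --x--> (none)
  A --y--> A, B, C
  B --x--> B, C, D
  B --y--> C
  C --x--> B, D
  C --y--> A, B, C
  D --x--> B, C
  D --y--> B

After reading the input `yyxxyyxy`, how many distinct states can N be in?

3

Start: {A}
read y: {A, B, C}
read y: {A, B, C}
read x: {B, C, D}
read x: {B, C, D}
read y: {A, B, C}
read y: {A, B, C}
read x: {B, C, D}
read y: {A, B, C}
Final reachable set {A, B, C} has 3 states.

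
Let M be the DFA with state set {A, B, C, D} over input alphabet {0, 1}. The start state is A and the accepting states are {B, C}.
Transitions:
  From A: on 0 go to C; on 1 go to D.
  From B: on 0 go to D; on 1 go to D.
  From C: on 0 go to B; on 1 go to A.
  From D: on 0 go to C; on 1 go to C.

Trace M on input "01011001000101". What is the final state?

D

A --0--> C
C --1--> A
A --0--> C
C --1--> A
A --1--> D
D --0--> C
C --0--> B
B --1--> D
D --0--> C
C --0--> B
B --0--> D
D --1--> C
C --0--> B
B --1--> D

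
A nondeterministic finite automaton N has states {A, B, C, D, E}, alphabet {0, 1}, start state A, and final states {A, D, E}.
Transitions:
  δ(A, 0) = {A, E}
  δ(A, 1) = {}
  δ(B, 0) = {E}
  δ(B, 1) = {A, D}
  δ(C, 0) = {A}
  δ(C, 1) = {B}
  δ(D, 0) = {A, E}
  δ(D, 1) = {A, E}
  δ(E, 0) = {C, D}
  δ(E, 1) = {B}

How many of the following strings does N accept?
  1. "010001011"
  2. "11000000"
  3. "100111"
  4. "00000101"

"010001011": accepted
"11000000": rejected
"100111": rejected
"00000101": accepted

2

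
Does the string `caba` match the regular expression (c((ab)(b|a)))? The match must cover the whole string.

Split as c·aba: c matches c and ((ab)(b|a)) matches aba.

yes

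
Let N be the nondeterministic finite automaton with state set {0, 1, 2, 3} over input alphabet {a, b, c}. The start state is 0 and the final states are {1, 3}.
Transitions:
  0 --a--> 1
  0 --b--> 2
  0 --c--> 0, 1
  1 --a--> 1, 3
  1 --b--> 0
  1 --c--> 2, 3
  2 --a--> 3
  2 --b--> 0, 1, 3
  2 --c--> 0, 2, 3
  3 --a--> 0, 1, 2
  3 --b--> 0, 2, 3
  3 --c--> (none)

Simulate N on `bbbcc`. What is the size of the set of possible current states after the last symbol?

Start: {0}
read b: {2}
read b: {0, 1, 3}
read b: {0, 2, 3}
read c: {0, 1, 2, 3}
read c: {0, 1, 2, 3}
Final reachable set {0, 1, 2, 3} has 4 states.

4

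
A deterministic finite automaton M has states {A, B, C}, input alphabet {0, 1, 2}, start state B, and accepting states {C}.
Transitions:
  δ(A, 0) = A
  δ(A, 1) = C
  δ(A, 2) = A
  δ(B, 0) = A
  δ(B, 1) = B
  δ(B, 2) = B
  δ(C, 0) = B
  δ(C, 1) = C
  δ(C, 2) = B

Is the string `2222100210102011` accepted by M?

B --2--> B
B --2--> B
B --2--> B
B --2--> B
B --1--> B
B --0--> A
A --0--> A
A --2--> A
A --1--> C
C --0--> B
B --1--> B
B --0--> A
A --2--> A
A --0--> A
A --1--> C
C --1--> C
End in state C, which is an accepting state.

accepted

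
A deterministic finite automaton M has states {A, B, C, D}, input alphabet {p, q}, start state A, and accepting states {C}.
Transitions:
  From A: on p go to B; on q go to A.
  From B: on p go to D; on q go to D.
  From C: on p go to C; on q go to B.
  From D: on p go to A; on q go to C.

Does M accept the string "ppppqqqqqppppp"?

accepted

A --p--> B
B --p--> D
D --p--> A
A --p--> B
B --q--> D
D --q--> C
C --q--> B
B --q--> D
D --q--> C
C --p--> C
C --p--> C
C --p--> C
C --p--> C
C --p--> C
End in state C, which is an accepting state.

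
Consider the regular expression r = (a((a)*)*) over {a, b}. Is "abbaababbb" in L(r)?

no

No split of abbaababbb into u·v has a matching u and ((a)*)* matching v.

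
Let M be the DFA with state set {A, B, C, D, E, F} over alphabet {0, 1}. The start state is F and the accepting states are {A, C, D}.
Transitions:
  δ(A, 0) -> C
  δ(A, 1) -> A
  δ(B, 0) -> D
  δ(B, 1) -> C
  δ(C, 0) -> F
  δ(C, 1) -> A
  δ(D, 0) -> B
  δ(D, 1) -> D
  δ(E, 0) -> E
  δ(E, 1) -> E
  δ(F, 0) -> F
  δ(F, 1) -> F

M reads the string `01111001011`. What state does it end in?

F

F --0--> F
F --1--> F
F --1--> F
F --1--> F
F --1--> F
F --0--> F
F --0--> F
F --1--> F
F --0--> F
F --1--> F
F --1--> F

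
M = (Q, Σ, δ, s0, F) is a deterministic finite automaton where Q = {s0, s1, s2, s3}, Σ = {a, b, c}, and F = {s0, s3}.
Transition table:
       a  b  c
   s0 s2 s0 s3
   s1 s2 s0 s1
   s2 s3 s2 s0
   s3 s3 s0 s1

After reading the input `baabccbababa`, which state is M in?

s2

s0 --b--> s0
s0 --a--> s2
s2 --a--> s3
s3 --b--> s0
s0 --c--> s3
s3 --c--> s1
s1 --b--> s0
s0 --a--> s2
s2 --b--> s2
s2 --a--> s3
s3 --b--> s0
s0 --a--> s2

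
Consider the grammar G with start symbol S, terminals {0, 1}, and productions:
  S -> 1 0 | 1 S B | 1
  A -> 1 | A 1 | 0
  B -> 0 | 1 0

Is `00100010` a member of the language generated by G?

no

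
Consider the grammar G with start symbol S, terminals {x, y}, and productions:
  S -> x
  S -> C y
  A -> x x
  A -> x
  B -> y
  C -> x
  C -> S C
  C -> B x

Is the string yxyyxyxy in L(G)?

yes

S ⇒ Cy ⇒ SCy ⇒ CyCy ⇒ SCyCy ⇒ CyCyCy ⇒ BxyCyCy ⇒ yxyCyCy ⇒ yxyBxyCy ⇒ yxyyxyCy ⇒ yxyyxyxy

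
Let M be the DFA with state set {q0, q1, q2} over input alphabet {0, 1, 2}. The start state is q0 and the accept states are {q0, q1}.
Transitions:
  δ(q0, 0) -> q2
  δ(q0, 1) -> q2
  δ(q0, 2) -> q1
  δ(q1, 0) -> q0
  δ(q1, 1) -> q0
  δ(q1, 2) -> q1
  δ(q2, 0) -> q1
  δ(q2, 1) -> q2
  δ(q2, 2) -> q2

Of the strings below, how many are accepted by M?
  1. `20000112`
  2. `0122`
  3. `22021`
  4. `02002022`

`20000112`: rejected
`0122`: rejected
`22021`: accepted
`02002022`: accepted

2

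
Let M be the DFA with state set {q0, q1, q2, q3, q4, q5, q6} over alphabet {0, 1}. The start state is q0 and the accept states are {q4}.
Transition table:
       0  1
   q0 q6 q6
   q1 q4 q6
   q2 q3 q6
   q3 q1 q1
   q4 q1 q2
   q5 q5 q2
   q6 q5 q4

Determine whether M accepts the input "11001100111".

accepted

q0 --1--> q6
q6 --1--> q4
q4 --0--> q1
q1 --0--> q4
q4 --1--> q2
q2 --1--> q6
q6 --0--> q5
q5 --0--> q5
q5 --1--> q2
q2 --1--> q6
q6 --1--> q4
End in state q4, which is an accepting state.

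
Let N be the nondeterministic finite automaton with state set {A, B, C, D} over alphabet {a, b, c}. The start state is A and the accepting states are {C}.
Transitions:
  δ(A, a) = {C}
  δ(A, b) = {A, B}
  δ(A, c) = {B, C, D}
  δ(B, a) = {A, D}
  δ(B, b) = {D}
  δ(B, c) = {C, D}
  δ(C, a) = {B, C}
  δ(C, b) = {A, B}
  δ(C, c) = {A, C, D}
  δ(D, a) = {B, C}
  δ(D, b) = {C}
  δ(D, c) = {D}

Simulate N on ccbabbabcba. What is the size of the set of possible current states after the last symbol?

Start: {A}
read c: {B, C, D}
read c: {A, C, D}
read b: {A, B, C}
read a: {A, B, C, D}
read b: {A, B, C, D}
read b: {A, B, C, D}
read a: {A, B, C, D}
read b: {A, B, C, D}
read c: {A, B, C, D}
read b: {A, B, C, D}
read a: {A, B, C, D}
Final reachable set {A, B, C, D} has 4 states.

4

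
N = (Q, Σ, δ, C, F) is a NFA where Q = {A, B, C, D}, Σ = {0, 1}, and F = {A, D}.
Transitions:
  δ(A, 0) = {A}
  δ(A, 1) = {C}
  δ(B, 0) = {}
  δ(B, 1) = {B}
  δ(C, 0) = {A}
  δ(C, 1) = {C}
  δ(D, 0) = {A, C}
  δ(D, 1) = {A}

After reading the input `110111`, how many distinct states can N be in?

1

Start: {C}
read 1: {C}
read 1: {C}
read 0: {A}
read 1: {C}
read 1: {C}
read 1: {C}
Final reachable set {C} has 1 state.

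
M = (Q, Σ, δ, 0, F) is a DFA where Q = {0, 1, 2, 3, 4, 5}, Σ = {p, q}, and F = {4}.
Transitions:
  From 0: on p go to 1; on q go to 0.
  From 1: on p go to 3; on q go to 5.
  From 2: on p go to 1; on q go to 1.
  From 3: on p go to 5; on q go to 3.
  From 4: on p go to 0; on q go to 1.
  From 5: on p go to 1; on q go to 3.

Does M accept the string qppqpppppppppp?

0 --q--> 0
0 --p--> 1
1 --p--> 3
3 --q--> 3
3 --p--> 5
5 --p--> 1
1 --p--> 3
3 --p--> 5
5 --p--> 1
1 --p--> 3
3 --p--> 5
5 --p--> 1
1 --p--> 3
3 --p--> 5
End in state 5, which is not an accepting state.

rejected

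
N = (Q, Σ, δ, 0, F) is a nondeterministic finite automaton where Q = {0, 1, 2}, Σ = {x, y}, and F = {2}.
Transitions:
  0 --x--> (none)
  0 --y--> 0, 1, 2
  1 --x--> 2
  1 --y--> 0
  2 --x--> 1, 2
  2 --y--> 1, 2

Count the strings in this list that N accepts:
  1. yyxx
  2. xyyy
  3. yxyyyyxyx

yyxx: accepted
xyyy: rejected
yxyyyyxyx: accepted

2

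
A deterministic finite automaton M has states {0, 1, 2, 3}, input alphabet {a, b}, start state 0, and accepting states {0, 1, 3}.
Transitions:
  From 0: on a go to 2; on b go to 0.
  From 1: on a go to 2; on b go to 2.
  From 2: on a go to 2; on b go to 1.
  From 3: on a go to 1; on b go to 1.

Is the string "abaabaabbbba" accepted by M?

rejected

0 --a--> 2
2 --b--> 1
1 --a--> 2
2 --a--> 2
2 --b--> 1
1 --a--> 2
2 --a--> 2
2 --b--> 1
1 --b--> 2
2 --b--> 1
1 --b--> 2
2 --a--> 2
End in state 2, which is not an accepting state.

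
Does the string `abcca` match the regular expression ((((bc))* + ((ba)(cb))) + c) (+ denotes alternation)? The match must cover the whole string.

no

Neither (((bc))*+((ba)(cb))) nor c matches abcca.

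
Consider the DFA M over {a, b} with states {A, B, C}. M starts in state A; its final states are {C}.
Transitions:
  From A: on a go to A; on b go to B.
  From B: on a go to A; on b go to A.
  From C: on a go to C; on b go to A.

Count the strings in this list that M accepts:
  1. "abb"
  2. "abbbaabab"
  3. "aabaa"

0

"abb": rejected
"abbbaabab": rejected
"aabaa": rejected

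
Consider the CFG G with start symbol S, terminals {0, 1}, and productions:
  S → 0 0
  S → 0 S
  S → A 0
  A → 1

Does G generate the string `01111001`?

no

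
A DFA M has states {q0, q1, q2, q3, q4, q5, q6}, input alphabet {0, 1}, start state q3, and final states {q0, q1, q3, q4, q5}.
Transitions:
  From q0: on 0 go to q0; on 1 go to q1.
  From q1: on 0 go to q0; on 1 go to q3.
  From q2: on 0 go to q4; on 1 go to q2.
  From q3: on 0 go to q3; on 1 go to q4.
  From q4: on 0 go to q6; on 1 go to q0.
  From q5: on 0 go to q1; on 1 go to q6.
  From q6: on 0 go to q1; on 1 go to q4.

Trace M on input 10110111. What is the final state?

q3 --1--> q4
q4 --0--> q6
q6 --1--> q4
q4 --1--> q0
q0 --0--> q0
q0 --1--> q1
q1 --1--> q3
q3 --1--> q4

q4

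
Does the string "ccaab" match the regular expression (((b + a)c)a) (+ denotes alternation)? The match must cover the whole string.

no

No split of ccaab into u·v has ((b+a)c) matching u and a matching v.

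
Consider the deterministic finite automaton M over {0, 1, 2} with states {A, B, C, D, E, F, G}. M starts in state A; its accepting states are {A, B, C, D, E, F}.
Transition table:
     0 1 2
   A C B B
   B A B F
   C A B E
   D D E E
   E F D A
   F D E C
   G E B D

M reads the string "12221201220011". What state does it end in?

A --1--> B
B --2--> F
F --2--> C
C --2--> E
E --1--> D
D --2--> E
E --0--> F
F --1--> E
E --2--> A
A --2--> B
B --0--> A
A --0--> C
C --1--> B
B --1--> B

B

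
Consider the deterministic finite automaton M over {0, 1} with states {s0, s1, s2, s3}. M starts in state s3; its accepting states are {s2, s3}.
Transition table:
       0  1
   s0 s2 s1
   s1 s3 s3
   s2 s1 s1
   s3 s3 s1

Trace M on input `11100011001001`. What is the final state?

s3 --1--> s1
s1 --1--> s3
s3 --1--> s1
s1 --0--> s3
s3 --0--> s3
s3 --0--> s3
s3 --1--> s1
s1 --1--> s3
s3 --0--> s3
s3 --0--> s3
s3 --1--> s1
s1 --0--> s3
s3 --0--> s3
s3 --1--> s1

s1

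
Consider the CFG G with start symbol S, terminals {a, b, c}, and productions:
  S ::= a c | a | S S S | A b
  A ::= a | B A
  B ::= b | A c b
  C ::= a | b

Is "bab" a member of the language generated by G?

S ⇒ Ab ⇒ BAb ⇒ bAb ⇒ bab

yes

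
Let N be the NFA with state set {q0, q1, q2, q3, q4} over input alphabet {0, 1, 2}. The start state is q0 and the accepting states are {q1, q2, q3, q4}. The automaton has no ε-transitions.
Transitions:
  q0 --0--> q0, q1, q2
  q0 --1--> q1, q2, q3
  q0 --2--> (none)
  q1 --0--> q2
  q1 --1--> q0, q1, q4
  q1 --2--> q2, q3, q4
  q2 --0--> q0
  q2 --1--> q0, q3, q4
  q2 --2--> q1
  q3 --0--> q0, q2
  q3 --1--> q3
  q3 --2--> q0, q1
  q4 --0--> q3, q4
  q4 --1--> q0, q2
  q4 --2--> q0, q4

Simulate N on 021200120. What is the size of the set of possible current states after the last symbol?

Start: {q0}
read 0: {q0, q1, q2}
read 2: {q1, q2, q3, q4}
read 1: {q0, q1, q2, q3, q4}
read 2: {q0, q1, q2, q3, q4}
read 0: {q0, q1, q2, q3, q4}
read 0: {q0, q1, q2, q3, q4}
read 1: {q0, q1, q2, q3, q4}
read 2: {q0, q1, q2, q3, q4}
read 0: {q0, q1, q2, q3, q4}
Final reachable set {q0, q1, q2, q3, q4} has 5 states.

5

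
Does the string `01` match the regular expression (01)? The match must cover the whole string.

Split as 0·1: 0 matches 0 and 1 matches 1.

yes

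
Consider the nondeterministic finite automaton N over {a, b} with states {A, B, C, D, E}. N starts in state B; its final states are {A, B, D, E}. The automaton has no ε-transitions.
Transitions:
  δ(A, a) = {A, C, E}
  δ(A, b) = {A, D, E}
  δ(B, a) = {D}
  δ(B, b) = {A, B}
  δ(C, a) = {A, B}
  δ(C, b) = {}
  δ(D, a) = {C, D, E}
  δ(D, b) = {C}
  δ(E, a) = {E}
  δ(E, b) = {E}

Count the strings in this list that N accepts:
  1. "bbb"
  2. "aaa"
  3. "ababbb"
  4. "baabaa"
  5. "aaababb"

5

"bbb": accepted
"aaa": accepted
"ababbb": accepted
"baabaa": accepted
"aaababb": accepted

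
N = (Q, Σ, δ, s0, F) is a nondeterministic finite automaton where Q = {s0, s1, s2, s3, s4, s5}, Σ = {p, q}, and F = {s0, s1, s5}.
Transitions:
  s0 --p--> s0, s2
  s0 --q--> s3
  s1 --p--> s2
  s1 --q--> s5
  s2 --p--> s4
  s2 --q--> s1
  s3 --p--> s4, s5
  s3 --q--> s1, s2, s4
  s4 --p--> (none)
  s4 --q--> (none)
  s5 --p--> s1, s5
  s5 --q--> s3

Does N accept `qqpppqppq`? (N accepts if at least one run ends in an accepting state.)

Start: {s0}
read q: {s3}
read q: {s1, s2, s4}
read p: {s2, s4}
read p: {s4}
read p: {}
The reachable set is empty and stays empty for the remaining 4 symbols.
Reachable ∩ accepting = {} — empty.

rejected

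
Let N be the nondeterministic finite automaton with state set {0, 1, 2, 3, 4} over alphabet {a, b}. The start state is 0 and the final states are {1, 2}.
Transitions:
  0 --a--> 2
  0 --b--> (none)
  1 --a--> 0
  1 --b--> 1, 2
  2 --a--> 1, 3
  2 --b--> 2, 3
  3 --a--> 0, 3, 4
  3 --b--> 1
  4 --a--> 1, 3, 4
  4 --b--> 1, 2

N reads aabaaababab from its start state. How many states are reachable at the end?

2

Start: {0}
read a: {2}
read a: {1, 3}
read b: {1, 2}
read a: {0, 1, 3}
read a: {0, 2, 3, 4}
read a: {0, 1, 2, 3, 4}
read b: {1, 2, 3}
read a: {0, 1, 3, 4}
read b: {1, 2}
read a: {0, 1, 3}
read b: {1, 2}
Final reachable set {1, 2} has 2 states.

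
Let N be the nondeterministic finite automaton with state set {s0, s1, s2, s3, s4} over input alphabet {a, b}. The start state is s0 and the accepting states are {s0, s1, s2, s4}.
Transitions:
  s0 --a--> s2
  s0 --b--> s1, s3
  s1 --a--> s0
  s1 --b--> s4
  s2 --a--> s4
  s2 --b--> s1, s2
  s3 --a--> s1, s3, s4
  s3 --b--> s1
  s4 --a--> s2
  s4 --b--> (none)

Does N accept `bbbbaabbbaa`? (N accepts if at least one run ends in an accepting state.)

rejected

Start: {s0}
read b: {s1, s3}
read b: {s1, s4}
read b: {s4}
read b: {}
The reachable set is empty and stays empty for the remaining 7 symbols.
Reachable ∩ accepting = {} — empty.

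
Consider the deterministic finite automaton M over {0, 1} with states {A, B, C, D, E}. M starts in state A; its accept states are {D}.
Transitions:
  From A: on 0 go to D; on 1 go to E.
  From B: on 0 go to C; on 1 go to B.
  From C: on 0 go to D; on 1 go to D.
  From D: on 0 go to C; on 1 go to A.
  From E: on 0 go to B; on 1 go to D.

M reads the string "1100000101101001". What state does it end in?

A --1--> E
E --1--> D
D --0--> C
C --0--> D
D --0--> C
C --0--> D
D --0--> C
C --1--> D
D --0--> C
C --1--> D
D --1--> A
A --0--> D
D --1--> A
A --0--> D
D --0--> C
C --1--> D

D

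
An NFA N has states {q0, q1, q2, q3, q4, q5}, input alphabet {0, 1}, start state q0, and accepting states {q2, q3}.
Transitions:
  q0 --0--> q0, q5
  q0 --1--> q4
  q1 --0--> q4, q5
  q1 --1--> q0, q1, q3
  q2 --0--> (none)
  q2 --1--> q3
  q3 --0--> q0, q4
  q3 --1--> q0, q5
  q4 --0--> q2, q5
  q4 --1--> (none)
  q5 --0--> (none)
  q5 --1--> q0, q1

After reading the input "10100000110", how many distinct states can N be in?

4

Start: {q0}
read 1: {q4}
read 0: {q2, q5}
read 1: {q0, q1, q3}
read 0: {q0, q4, q5}
read 0: {q0, q2, q5}
read 0: {q0, q5}
read 0: {q0, q5}
read 0: {q0, q5}
read 1: {q0, q1, q4}
read 1: {q0, q1, q3, q4}
read 0: {q0, q2, q4, q5}
Final reachable set {q0, q2, q4, q5} has 4 states.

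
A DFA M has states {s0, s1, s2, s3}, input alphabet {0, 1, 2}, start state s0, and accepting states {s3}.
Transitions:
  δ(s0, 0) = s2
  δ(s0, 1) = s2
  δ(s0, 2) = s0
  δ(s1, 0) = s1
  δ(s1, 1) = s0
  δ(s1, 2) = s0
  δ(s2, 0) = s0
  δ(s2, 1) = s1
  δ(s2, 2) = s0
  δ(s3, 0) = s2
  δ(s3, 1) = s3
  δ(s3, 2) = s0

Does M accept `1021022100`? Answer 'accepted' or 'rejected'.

s0 --1--> s2
s2 --0--> s0
s0 --2--> s0
s0 --1--> s2
s2 --0--> s0
s0 --2--> s0
s0 --2--> s0
s0 --1--> s2
s2 --0--> s0
s0 --0--> s2
End in state s2, which is not an accepting state.

rejected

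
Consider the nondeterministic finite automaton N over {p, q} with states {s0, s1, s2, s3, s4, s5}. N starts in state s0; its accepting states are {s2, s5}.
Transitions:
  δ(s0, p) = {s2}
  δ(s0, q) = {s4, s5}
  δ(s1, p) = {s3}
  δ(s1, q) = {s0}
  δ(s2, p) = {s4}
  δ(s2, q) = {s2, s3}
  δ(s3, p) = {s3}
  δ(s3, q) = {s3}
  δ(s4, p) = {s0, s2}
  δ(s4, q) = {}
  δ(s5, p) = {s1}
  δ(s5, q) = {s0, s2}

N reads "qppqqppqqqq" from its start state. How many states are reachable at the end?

3

Start: {s0}
read q: {s4, s5}
read p: {s0, s1, s2}
read p: {s2, s3, s4}
read q: {s2, s3}
read q: {s2, s3}
read p: {s3, s4}
read p: {s0, s2, s3}
read q: {s2, s3, s4, s5}
read q: {s0, s2, s3}
read q: {s2, s3, s4, s5}
read q: {s0, s2, s3}
Final reachable set {s0, s2, s3} has 3 states.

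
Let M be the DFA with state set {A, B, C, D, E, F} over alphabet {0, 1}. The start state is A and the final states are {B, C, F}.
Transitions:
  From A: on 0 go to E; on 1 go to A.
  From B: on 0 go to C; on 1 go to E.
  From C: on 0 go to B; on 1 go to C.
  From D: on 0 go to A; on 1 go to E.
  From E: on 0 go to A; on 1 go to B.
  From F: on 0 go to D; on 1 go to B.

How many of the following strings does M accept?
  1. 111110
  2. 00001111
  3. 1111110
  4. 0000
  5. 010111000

1

111110: rejected
00001111: rejected
1111110: rejected
0000: rejected
010111000: accepted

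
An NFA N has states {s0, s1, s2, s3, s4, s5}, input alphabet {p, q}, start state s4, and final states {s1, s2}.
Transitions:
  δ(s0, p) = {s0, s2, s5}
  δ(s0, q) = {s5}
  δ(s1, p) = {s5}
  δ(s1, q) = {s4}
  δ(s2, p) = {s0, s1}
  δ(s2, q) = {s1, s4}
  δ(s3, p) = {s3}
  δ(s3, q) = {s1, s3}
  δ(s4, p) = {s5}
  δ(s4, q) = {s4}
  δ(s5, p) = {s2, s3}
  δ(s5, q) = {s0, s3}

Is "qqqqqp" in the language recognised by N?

Start: {s4}
read q: {s4}
read q: {s4}
read q: {s4}
read q: {s4}
read q: {s4}
read p: {s5}
Reachable ∩ accepting = {} — empty.

rejected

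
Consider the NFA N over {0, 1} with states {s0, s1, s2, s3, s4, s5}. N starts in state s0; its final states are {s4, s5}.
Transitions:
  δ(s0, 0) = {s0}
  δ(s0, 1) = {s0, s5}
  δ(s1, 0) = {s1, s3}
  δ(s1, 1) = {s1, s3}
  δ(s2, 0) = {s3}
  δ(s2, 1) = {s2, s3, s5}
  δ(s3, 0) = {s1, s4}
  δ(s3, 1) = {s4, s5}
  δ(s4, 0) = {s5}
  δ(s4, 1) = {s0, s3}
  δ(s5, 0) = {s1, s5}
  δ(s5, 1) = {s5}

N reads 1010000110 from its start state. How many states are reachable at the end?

5

Start: {s0}
read 1: {s0, s5}
read 0: {s0, s1, s5}
read 1: {s0, s1, s3, s5}
read 0: {s0, s1, s3, s4, s5}
read 0: {s0, s1, s3, s4, s5}
read 0: {s0, s1, s3, s4, s5}
read 0: {s0, s1, s3, s4, s5}
read 1: {s0, s1, s3, s4, s5}
read 1: {s0, s1, s3, s4, s5}
read 0: {s0, s1, s3, s4, s5}
Final reachable set {s0, s1, s3, s4, s5} has 5 states.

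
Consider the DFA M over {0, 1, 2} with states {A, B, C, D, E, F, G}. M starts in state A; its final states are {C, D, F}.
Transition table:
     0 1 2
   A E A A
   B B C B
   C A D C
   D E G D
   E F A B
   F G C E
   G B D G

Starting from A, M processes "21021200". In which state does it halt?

E

A --2--> A
A --1--> A
A --0--> E
E --2--> B
B --1--> C
C --2--> C
C --0--> A
A --0--> E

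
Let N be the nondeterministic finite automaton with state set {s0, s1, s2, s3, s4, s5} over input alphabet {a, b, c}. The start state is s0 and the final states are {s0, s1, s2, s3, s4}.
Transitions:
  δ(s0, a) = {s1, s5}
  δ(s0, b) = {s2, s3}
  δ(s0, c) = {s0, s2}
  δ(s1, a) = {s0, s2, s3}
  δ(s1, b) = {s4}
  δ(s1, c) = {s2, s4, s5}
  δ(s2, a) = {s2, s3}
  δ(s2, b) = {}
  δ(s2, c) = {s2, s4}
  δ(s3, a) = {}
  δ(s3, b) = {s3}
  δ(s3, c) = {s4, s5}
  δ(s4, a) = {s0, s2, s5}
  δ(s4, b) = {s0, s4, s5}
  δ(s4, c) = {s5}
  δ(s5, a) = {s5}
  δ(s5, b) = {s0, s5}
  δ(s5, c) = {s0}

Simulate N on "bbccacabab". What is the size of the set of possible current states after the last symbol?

5

Start: {s0}
read b: {s2, s3}
read b: {s3}
read c: {s4, s5}
read c: {s0, s5}
read a: {s1, s5}
read c: {s0, s2, s4, s5}
read a: {s0, s1, s2, s3, s5}
read b: {s0, s2, s3, s4, s5}
read a: {s0, s1, s2, s3, s5}
read b: {s0, s2, s3, s4, s5}
Final reachable set {s0, s2, s3, s4, s5} has 5 states.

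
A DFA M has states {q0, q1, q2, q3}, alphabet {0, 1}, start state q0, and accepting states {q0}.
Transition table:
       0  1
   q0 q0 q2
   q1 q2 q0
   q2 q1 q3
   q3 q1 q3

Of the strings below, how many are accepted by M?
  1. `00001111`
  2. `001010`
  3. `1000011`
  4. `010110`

`00001111`: rejected
`001010`: accepted
`1000011`: rejected
`010110`: rejected

1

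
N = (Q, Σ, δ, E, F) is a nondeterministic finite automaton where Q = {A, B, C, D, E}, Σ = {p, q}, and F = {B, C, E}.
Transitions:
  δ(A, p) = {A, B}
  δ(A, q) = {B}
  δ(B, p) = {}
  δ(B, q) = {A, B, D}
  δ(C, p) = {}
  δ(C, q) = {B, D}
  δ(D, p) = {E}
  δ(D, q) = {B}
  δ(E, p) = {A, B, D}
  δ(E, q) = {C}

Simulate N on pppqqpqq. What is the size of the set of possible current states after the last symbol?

Start: {E}
read p: {A, B, D}
read p: {A, B, E}
read p: {A, B, D}
read q: {A, B, D}
read q: {A, B, D}
read p: {A, B, E}
read q: {A, B, C, D}
read q: {A, B, D}
Final reachable set {A, B, D} has 3 states.

3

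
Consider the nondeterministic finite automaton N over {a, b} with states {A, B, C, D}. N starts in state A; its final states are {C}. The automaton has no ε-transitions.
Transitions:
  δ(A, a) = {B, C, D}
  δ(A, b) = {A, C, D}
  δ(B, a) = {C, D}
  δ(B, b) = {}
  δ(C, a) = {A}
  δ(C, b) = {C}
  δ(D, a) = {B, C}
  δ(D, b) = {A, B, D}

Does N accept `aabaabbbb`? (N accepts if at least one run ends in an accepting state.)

accepted

Start: {A}
read a: {B, C, D}
read a: {A, B, C, D}
read b: {A, B, C, D}
read a: {A, B, C, D}
read a: {A, B, C, D}
read b: {A, B, C, D}
read b: {A, B, C, D}
read b: {A, B, C, D}
read b: {A, B, C, D}
Reachable ∩ accepting = {C} — nonempty.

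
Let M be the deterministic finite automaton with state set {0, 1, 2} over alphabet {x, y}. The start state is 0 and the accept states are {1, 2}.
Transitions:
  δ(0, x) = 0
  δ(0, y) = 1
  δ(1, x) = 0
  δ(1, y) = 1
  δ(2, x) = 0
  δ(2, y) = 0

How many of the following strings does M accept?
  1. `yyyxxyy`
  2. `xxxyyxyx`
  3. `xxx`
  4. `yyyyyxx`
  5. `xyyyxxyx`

1

`yyyxxyy`: accepted
`xxxyyxyx`: rejected
`xxx`: rejected
`yyyyyxx`: rejected
`xyyyxxyx`: rejected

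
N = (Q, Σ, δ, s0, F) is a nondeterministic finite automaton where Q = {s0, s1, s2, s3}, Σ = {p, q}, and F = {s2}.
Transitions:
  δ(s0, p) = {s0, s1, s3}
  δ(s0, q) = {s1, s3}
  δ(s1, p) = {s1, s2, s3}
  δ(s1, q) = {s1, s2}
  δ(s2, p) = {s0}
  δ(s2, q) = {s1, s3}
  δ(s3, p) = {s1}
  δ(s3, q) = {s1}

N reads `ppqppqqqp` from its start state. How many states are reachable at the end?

4

Start: {s0}
read p: {s0, s1, s3}
read p: {s0, s1, s2, s3}
read q: {s1, s2, s3}
read p: {s0, s1, s2, s3}
read p: {s0, s1, s2, s3}
read q: {s1, s2, s3}
read q: {s1, s2, s3}
read q: {s1, s2, s3}
read p: {s0, s1, s2, s3}
Final reachable set {s0, s1, s2, s3} has 4 states.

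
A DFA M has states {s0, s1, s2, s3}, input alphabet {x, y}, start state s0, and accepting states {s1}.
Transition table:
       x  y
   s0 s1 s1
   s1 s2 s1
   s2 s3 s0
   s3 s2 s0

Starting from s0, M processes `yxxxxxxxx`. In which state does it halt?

s0 --y--> s1
s1 --x--> s2
s2 --x--> s3
s3 --x--> s2
s2 --x--> s3
s3 --x--> s2
s2 --x--> s3
s3 --x--> s2
s2 --x--> s3

s3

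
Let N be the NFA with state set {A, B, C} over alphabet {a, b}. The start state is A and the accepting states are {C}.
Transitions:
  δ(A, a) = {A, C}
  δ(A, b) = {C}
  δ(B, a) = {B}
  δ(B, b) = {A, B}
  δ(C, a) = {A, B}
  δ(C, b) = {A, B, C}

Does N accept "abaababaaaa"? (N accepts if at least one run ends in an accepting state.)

accepted

Start: {A}
read a: {A, C}
read b: {A, B, C}
read a: {A, B, C}
read a: {A, B, C}
read b: {A, B, C}
read a: {A, B, C}
read b: {A, B, C}
read a: {A, B, C}
read a: {A, B, C}
read a: {A, B, C}
read a: {A, B, C}
Reachable ∩ accepting = {C} — nonempty.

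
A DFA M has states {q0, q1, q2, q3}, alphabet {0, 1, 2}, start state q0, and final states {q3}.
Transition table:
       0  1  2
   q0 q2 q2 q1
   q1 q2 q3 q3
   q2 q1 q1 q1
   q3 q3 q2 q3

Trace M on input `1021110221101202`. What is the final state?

q0 --1--> q2
q2 --0--> q1
q1 --2--> q3
q3 --1--> q2
q2 --1--> q1
q1 --1--> q3
q3 --0--> q3
q3 --2--> q3
q3 --2--> q3
q3 --1--> q2
q2 --1--> q1
q1 --0--> q2
q2 --1--> q1
q1 --2--> q3
q3 --0--> q3
q3 --2--> q3

q3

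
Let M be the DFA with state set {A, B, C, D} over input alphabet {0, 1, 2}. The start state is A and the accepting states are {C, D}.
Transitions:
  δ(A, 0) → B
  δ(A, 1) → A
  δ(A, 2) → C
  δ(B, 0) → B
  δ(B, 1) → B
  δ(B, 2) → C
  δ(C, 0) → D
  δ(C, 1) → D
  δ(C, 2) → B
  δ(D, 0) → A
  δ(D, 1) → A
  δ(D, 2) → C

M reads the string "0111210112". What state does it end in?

C

A --0--> B
B --1--> B
B --1--> B
B --1--> B
B --2--> C
C --1--> D
D --0--> A
A --1--> A
A --1--> A
A --2--> C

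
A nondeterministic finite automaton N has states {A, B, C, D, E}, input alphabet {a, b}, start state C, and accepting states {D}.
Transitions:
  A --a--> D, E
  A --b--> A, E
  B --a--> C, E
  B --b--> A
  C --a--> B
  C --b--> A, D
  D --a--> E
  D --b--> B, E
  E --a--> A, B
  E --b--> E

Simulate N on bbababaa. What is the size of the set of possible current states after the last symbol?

Start: {C}
read b: {A, D}
read b: {A, B, E}
read a: {A, B, C, D, E}
read b: {A, B, D, E}
read a: {A, B, C, D, E}
read b: {A, B, D, E}
read a: {A, B, C, D, E}
read a: {A, B, C, D, E}
Final reachable set {A, B, C, D, E} has 5 states.

5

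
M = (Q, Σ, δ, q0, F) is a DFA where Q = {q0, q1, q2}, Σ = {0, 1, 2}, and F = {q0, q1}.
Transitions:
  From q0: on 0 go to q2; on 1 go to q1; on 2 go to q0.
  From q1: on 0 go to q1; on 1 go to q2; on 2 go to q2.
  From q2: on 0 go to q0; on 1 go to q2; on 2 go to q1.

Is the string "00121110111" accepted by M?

rejected

q0 --0--> q2
q2 --0--> q0
q0 --1--> q1
q1 --2--> q2
q2 --1--> q2
q2 --1--> q2
q2 --1--> q2
q2 --0--> q0
q0 --1--> q1
q1 --1--> q2
q2 --1--> q2
End in state q2, which is not an accepting state.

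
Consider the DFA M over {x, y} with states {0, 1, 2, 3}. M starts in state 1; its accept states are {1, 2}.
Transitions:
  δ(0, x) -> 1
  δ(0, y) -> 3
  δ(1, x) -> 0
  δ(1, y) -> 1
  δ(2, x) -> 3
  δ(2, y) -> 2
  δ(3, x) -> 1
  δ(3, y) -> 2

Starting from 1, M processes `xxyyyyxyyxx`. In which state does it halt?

1 --x--> 0
0 --x--> 1
1 --y--> 1
1 --y--> 1
1 --y--> 1
1 --y--> 1
1 --x--> 0
0 --y--> 3
3 --y--> 2
2 --x--> 3
3 --x--> 1

1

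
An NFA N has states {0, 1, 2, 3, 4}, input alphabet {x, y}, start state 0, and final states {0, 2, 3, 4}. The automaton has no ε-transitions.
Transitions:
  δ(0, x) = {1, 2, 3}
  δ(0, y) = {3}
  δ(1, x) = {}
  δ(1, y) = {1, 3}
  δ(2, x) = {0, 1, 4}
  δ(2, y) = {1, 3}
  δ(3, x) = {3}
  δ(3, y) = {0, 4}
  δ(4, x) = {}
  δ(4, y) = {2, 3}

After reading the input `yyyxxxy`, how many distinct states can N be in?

Start: {0}
read y: {3}
read y: {0, 4}
read y: {2, 3}
read x: {0, 1, 3, 4}
read x: {1, 2, 3}
read x: {0, 1, 3, 4}
read y: {0, 1, 2, 3, 4}
Final reachable set {0, 1, 2, 3, 4} has 5 states.

5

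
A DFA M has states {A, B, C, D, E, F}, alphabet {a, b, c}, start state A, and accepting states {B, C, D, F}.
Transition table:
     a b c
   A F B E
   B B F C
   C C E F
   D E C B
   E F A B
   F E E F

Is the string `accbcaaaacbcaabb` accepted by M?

rejected

A --a--> F
F --c--> F
F --c--> F
F --b--> E
E --c--> B
B --a--> B
B --a--> B
B --a--> B
B --a--> B
B --c--> C
C --b--> E
E --c--> B
B --a--> B
B --a--> B
B --b--> F
F --b--> E
End in state E, which is not an accepting state.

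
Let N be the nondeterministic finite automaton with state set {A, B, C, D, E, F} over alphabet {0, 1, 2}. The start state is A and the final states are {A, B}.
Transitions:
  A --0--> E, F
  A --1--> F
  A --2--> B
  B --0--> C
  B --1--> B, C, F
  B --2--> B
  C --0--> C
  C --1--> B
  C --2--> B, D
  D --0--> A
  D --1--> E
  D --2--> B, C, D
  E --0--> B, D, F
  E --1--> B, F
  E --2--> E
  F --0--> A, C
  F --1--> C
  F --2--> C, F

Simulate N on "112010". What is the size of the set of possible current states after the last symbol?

Start: {A}
read 1: {F}
read 1: {C}
read 2: {B, D}
read 0: {A, C}
read 1: {B, F}
read 0: {A, C}
Final reachable set {A, C} has 2 states.

2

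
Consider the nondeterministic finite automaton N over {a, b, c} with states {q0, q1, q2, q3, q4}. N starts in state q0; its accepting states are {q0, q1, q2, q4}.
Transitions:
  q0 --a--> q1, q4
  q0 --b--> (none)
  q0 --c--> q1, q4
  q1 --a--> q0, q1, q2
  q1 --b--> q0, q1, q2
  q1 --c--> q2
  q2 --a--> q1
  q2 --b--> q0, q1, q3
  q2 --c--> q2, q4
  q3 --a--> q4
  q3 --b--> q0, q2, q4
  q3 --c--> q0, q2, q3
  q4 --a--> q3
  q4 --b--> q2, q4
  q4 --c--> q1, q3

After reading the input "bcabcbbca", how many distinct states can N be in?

Start: {q0}
read b: {}
The reachable set is empty and stays empty for the remaining 8 symbols.
Final reachable set {} has 0 states.

0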